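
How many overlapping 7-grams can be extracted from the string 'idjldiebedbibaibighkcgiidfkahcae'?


String 'idjldiebedbibaibighkcgiidfkahcae' has length L = 32.
Number of overlapping n-grams = L - n + 1
Substituting: 32 - 7 + 1 = 26

26


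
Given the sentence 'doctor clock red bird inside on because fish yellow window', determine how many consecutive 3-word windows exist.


Word trigrams from [10] words:
  Trigram 1: (doctor clock red)
  Trigram 2: (clock red bird)
  Trigram 3: (red bird inside)
  Trigram 4: (bird inside on)
  Trigram 5: (inside on because)
  Trigram 6: (on because fish)
  Trigram 7: (because fish yellow)
  Trigram 8: (fish yellow window)
Total word trigrams: 10 - 2 = 8

8


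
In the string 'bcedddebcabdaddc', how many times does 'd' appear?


Scanning 'bcedddebcabdaddc' for 'd':
  Position 3: 'd' -> MATCH (count: 1)
  Position 4: 'd' -> MATCH (count: 2)
  Position 5: 'd' -> MATCH (count: 3)
  Position 11: 'd' -> MATCH (count: 4)
  Position 13: 'd' -> MATCH (count: 5)
  Position 14: 'd' -> MATCH (count: 6)
Total occurrences of 'd': 6

6


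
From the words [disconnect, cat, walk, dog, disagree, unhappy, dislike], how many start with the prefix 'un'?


Checking each word for prefix 'un':
  'disconnect' -> no (count: 0)
  'cat' -> no (count: 0)
  'walk' -> no (count: 0)
  'dog' -> no (count: 0)
  'disagree' -> no (count: 0)
  'unhappy' -> YES, starts with 'un' (count: 1)
  'dislike' -> no (count: 1)
Total with prefix 'un': 1

1


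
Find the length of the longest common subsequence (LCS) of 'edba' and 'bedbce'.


DP table for LCS of 'edba' and 'bedbce':
       b  e  d  b  c  e
    0  0  0  0  0  0  0
  e 0  0  1  1  1  1  1
  d 0  0  1  2  2  2  2
  b 0  1  1  2  3  3  3
  a 0  1  1  2  3  3  3
LCS: 'edb'
LCS length = 3

3


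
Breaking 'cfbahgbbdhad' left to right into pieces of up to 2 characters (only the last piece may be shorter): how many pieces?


'cfbahgbbdhad' has 12 characters.
Chunking with max size 2:
  Chunk 1: 'cf' (positions 0-1)
  Chunk 2: 'ba' (positions 2-3)
  Chunk 3: 'hg' (positions 4-5)
  Chunk 4: 'bb' (positions 6-7)
  Chunk 5: 'dh' (positions 8-9)
  Chunk 6: 'ad' (positions 10-11)
Total chunks: ceil(12 / 2) = 6

6


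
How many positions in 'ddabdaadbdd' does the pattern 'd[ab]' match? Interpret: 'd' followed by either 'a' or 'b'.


Pattern: d[ab] means 'd' followed by either 'a' or 'b'.
Scanning 'ddabdaadbdd' position-by-position:
  Pos 0: window 'dd' -> no
  Pos 1: window 'da' -> MATCH
  Pos 2: window 'ab' -> no
  Pos 3: window 'bd' -> no
  Pos 4: window 'da' -> MATCH
  Pos 5: window 'aa' -> no
  Pos 6: window 'ad' -> no
  Pos 7: window 'db' -> MATCH
  Pos 8: window 'bd' -> no
  Pos 9: window 'dd' -> no
  Pos 10: window 'd' -> no
Total matches: 3

3


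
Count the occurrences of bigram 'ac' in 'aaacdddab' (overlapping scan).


Scanning 'aaacdddab' for bigram 'ac':
  Position 0: 'aa' -> no
  Position 1: 'aa' -> no
  Position 2: 'ac' -> MATCH
  Position 3: 'cd' -> no
  Position 4: 'dd' -> no
  Position 5: 'dd' -> no
  Position 6: 'da' -> no
  Position 7: 'ab' -> no
Total matches: 1

1


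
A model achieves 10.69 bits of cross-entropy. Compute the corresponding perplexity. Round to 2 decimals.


Perplexity formula: PP = 2^H
H = 10.69
PP = 2^10.69
Decompose: 2^10.69 = 2^10 * 2^0.69
2^10 = 1024, 2^0.69 ~ 1.6132835
PP ~ 1024 * 1.6132835 = 1652.0023040
Rounded to 2 decimals: 1652.00

1652.00


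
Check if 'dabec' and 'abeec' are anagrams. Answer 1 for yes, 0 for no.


Sort characters of 'dabec': 'abcde'
Sort characters of 'abeec': 'abcee'
Sorted forms differ -> they are NOT anagrams
Result: 0

0


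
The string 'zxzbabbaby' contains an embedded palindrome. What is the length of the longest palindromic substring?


Scanning 'zxzbabbaby' for palindromic substrings.
Substring at positions 3-8: 'babbab'.
Check: reverse('babbab') = 'babbab' -> palindrome confirmed.
Neighbouring characters ('z' / 'y') break symmetry, so it cannot extend further.
No longer palindromic substring exists; longest length = 6

6


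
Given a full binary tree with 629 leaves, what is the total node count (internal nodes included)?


Leaf nodes (terminals): 629
Internal nodes = n - 1 = 629 - 1 = 628
Total = leaves + internal = 629 + 628 = 1257

1257


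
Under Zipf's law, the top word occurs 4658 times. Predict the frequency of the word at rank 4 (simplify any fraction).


Zipf's law: freq(rank) = f1 / rank
f1 = 4658, rank = 4
freq = 4658 / 4
GCD(4658, 4) = 2
Simplified: 2329/2

2329/2


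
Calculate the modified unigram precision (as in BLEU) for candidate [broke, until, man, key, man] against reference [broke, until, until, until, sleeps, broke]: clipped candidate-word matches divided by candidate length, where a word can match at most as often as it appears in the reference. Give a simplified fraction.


Reference word counts: {'broke': 2, 'sleeps': 1, 'until': 3}
Checking each candidate word (with clipping):
  'broke' -> in reference (ref count 2, used 1/2) -> match (matches: 1)
  'until' -> in reference (ref count 3, used 1/3) -> match (matches: 2)
  'man' -> not in reference -> no match (matches: 2)
  'key' -> not in reference -> no match (matches: 2)
  'man' -> not in reference -> no match (matches: 2)
Clipped matches: 2, Candidate length: 5
Precision = 2/5

2/5


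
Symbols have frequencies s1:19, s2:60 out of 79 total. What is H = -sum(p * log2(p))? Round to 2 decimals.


Computing entropy H = -sum(p_i * log2(p_i)):
  s1: p = 19/79 = 0.2405, -p*log2(p) = 0.4944
  s2: p = 60/79 = 0.7595, -p*log2(p) = 0.3014
H = sum of terms = 0.7958
Rounded to 2 decimals: 0.80

0.80


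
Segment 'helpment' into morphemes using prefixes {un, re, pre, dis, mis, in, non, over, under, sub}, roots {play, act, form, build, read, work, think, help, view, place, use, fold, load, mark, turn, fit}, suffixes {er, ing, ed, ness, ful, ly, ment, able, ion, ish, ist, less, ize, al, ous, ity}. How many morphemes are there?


Segmenting 'helpment' against the inventory:
  'help' -> root (morpheme 1)
  'ment' -> suffix (morpheme 2)
Total morphemes: 2

2


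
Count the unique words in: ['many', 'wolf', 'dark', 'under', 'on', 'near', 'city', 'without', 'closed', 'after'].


Listing all tokens and tracking unique types:
  Token 1: 'many' -> NEW (unique so far: 1)
  Token 2: 'wolf' -> NEW (unique so far: 2)
  Token 3: 'dark' -> NEW (unique so far: 3)
  Token 4: 'under' -> NEW (unique so far: 4)
  Token 5: 'on' -> NEW (unique so far: 5)
  Token 6: 'near' -> NEW (unique so far: 6)
  Token 7: 'city' -> NEW (unique so far: 7)
  Token 8: 'without' -> NEW (unique so far: 8)
  Token 9: 'closed' -> NEW (unique so far: 9)
  Token 10: 'after' -> NEW (unique so far: 10)
Unique types: ('after', 'city', 'closed', 'dark', 'many', 'near', 'on', 'under', 'without', 'wolf')
Vocabulary size: 10

10


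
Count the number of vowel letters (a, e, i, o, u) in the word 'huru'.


Scanning each character of 'huru':
  Position 1: 'h' -> consonant (running count: 0)
  Position 2: 'u' -> vowel (running count: 1)
  Position 3: 'r' -> consonant (running count: 1)
  Position 4: 'u' -> vowel (running count: 2)
Total vowels: 2

2


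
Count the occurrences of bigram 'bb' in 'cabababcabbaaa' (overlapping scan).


Scanning 'cabababcabbaaa' for bigram 'bb':
  Position 0: 'ca' -> no
  Position 1: 'ab' -> no
  Position 2: 'ba' -> no
  Position 3: 'ab' -> no
  Position 4: 'ba' -> no
  Position 5: 'ab' -> no
  Position 6: 'bc' -> no
  Position 7: 'ca' -> no
  Position 8: 'ab' -> no
  Position 9: 'bb' -> MATCH
  Position 10: 'ba' -> no
  Position 11: 'aa' -> no
  Position 12: 'aa' -> no
Total matches: 1

1


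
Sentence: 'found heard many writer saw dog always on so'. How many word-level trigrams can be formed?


Word trigrams from [9] words:
  Trigram 1: (found heard many)
  Trigram 2: (heard many writer)
  Trigram 3: (many writer saw)
  Trigram 4: (writer saw dog)
  Trigram 5: (saw dog always)
  Trigram 6: (dog always on)
  Trigram 7: (always on so)
Total word trigrams: 9 - 2 = 7

7


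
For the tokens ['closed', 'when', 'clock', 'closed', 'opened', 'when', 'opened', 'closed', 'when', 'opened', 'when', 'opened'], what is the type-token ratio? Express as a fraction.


Tokens: 12
Unique types: ('clock', 'closed', 'opened', 'when') = 4
TTR = 4/12
Simplify: divide both by 4 -> 1/3
TTR = 1/3

1/3


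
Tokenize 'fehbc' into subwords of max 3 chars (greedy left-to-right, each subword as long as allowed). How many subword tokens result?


'fehbc' has 5 characters.
Chunking with max size 3:
  Chunk 1: 'feh' (positions 0-2)
  Chunk 2: 'bc' (positions 3-4)
Total chunks: ceil(5 / 3) = 2

2


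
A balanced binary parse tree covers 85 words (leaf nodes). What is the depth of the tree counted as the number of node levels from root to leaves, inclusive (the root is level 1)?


In a balanced binary tree with n leaves the deepest leaf is ceil(log2(n)) edges below the root,
so counting node levels inclusive of root and leaves gives ceil(log2(n)) + 1 levels.
log2(85) = 6.4094
ceil(6.4094) = 7
levels = 7 + 1 = 8

8


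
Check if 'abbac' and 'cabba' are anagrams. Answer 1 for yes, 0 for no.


Sort characters of 'abbac': 'aabbc'
Sort characters of 'cabba': 'aabbc'
Sorted forms match -> they ARE anagrams
Result: 1

1


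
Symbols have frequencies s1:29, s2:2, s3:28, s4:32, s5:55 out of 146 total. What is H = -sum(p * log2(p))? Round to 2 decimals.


Computing entropy H = -sum(p_i * log2(p_i)):
  s1: p = 29/146 = 0.1986, -p*log2(p) = 0.4632
  s2: p = 2/146 = 0.0137, -p*log2(p) = 0.0848
  s3: p = 28/146 = 0.1918, -p*log2(p) = 0.4569
  s4: p = 32/146 = 0.2192, -p*log2(p) = 0.4800
  s5: p = 55/146 = 0.3767, -p*log2(p) = 0.5306
H = sum of terms = 2.0155
Rounded to 2 decimals: 2.02

2.02


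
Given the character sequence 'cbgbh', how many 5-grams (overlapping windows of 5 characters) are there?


String 'cbgbh' has length L = 5.
Number of overlapping n-grams = L - n + 1
Substituting: 5 - 5 + 1 = 1

1


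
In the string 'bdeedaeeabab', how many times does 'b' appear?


Scanning 'bdeedaeeabab' for 'b':
  Position 0: 'b' -> MATCH (count: 1)
  Position 9: 'b' -> MATCH (count: 2)
  Position 11: 'b' -> MATCH (count: 3)
Total occurrences of 'b': 3

3


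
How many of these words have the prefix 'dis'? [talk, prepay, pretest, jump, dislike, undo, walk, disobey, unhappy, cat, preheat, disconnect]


Checking each word for prefix 'dis':
  'talk' -> no (count: 0)
  'prepay' -> no (count: 0)
  'pretest' -> no (count: 0)
  'jump' -> no (count: 0)
  'dislike' -> YES, starts with 'dis' (count: 1)
  'undo' -> no (count: 1)
  'walk' -> no (count: 1)
  'disobey' -> YES, starts with 'dis' (count: 2)
  'unhappy' -> no (count: 2)
  'cat' -> no (count: 2)
  'preheat' -> no (count: 2)
  'disconnect' -> YES, starts with 'dis' (count: 3)
Total with prefix 'dis': 3

3


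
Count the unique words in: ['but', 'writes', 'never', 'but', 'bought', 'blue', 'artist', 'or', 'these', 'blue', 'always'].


Listing all tokens and tracking unique types:
  Token 1: 'but' -> NEW (unique so far: 1)
  Token 2: 'writes' -> NEW (unique so far: 2)
  Token 3: 'never' -> NEW (unique so far: 3)
  Token 4: 'but' -> duplicate (unique so far: 3)
  Token 5: 'bought' -> NEW (unique so far: 4)
  Token 6: 'blue' -> NEW (unique so far: 5)
  Token 7: 'artist' -> NEW (unique so far: 6)
  Token 8: 'or' -> NEW (unique so far: 7)
  Token 9: 'these' -> NEW (unique so far: 8)
  Token 10: 'blue' -> duplicate (unique so far: 8)
  Token 11: 'always' -> NEW (unique so far: 9)
Unique types: ('always', 'artist', 'blue', 'bought', 'but', 'never', 'or', 'these', 'writes')
Vocabulary size: 9

9


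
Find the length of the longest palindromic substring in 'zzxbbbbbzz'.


Scanning 'zzxbbbbbzz' for palindromic substrings.
Substring at positions 3-7: 'bbbbb'.
Check: reverse('bbbbb') = 'bbbbb' -> palindrome confirmed.
Neighbouring characters ('x' / 'z') break symmetry, so it cannot extend further.
No longer palindromic substring exists; longest length = 5

5


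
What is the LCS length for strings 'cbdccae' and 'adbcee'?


DP table for LCS of 'cbdccae' and 'adbcee':
       a  d  b  c  e  e
    0  0  0  0  0  0  0
  c 0  0  0  0  1  1  1
  b 0  0  0  1  1  1  1
  d 0  0  1  1  1  1  1
  c 0  0  1  1  2  2  2
  c 0  0  1  1  2  2  2
  a 0  1  1  1  2  2  2
  e 0  1  1  1  2  3  3
LCS: 'bce'
LCS length = 3

3


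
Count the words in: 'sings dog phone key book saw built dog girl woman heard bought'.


Counting words by splitting on spaces:
  Word 1: 'sings'
  Word 2: 'dog'
  Word 3: 'phone'
  Word 4: 'key'
  Word 5: 'book'
  Word 6: 'saw'
  Word 7: 'built'
  Word 8: 'dog'
  Word 9: 'girl'
  Word 10: 'woman'
  Word 11: 'heard'
  Word 12: 'bought'
Total words: 12

12


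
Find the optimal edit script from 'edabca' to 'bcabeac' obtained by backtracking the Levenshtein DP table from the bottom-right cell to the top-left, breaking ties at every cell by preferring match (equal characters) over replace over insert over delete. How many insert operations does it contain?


Edit distance = 4. Backtracking from cell (6, 7) with preference match > replace > insert > delete,
then listing the resulting alignment 'edabca' -> 'bcabeac' left to right:
  Step 1: replace e->b
  Step 2: replace d->c
  Step 3: keep 'a'
  Step 4: keep 'b'
  Step 5: replace c->e
  Step 6: keep 'a'
  Step 7: insert 'c' [insertion #1]
Total insertions: 1

1


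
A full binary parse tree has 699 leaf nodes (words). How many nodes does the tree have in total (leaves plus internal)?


Leaf nodes (terminals): 699
Internal nodes = n - 1 = 699 - 1 = 698
Total = leaves + internal = 699 + 698 = 1397

1397


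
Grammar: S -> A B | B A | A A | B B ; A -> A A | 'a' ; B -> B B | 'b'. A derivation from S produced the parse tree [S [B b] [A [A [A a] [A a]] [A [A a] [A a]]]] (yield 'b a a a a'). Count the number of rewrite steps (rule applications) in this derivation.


Every bracketed nonterminal node [X ...] in the tree is produced by exactly one rule application.
Reading the tree off as a leftmost derivation:
  Step 1: S  =>  B A   (applied S -> B A)
  Step 2: B A  =>  b A   (applied B -> b)
  Step 3: b A  =>  b A A   (applied A -> A A)
  Step 4: b A A  =>  b A A A   (applied A -> A A)
  Step 5: b A A A  =>  b a A A   (applied A -> a)
  Step 6: b a A A  =>  b a a A   (applied A -> a)
  Step 7: b a a A  =>  b a a A A   (applied A -> A A)
  Step 8: b a a A A  =>  b a a a A   (applied A -> a)
  Step 9: b a a a A  =>  b a a a a   (applied A -> a)
Final yield: b a a a a
Total rewrite steps: 9

9


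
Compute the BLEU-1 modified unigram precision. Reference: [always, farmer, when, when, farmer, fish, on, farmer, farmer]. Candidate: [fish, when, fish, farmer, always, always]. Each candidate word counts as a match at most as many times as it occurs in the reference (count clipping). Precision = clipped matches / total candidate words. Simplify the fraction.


Reference word counts: {'always': 1, 'farmer': 4, 'fish': 1, 'on': 1, 'when': 2}
Checking each candidate word (with clipping):
  'fish' -> in reference (ref count 1, used 1/1) -> match (matches: 1)
  'when' -> in reference (ref count 2, used 1/2) -> match (matches: 2)
  'fish' -> ref count 1 already used up (1/1) -> clipped, no match (matches: 2)
  'farmer' -> in reference (ref count 4, used 1/4) -> match (matches: 3)
  'always' -> in reference (ref count 1, used 1/1) -> match (matches: 4)
  'always' -> ref count 1 already used up (1/1) -> clipped, no match (matches: 4)
Clipped matches: 4, Candidate length: 6
Precision = 4/6 = 2/3

2/3


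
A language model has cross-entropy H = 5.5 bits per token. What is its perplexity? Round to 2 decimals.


Perplexity formula: PP = 2^H
H = 5.5
PP = 2^5.5
Decompose: 2^5.5 = 2^5 * 2^0.5 = 2^5 * sqrt(2)
2^5 = 32, sqrt(2) ~ 1.4142136
PP ~ 32 * 1.4142136 = 45.2548352
Rounded to 2 decimals: 45.25

45.25


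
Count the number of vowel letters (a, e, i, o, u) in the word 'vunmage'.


Scanning each character of 'vunmage':
  Position 1: 'v' -> consonant (running count: 0)
  Position 2: 'u' -> vowel (running count: 1)
  Position 3: 'n' -> consonant (running count: 1)
  Position 4: 'm' -> consonant (running count: 1)
  Position 5: 'a' -> vowel (running count: 2)
  Position 6: 'g' -> consonant (running count: 2)
  Position 7: 'e' -> vowel (running count: 3)
Total vowels: 3

3


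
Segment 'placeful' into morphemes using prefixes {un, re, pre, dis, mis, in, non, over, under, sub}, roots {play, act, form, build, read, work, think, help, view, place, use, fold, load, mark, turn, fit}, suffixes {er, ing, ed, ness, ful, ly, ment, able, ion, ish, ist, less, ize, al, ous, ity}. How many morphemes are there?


Segmenting 'placeful' against the inventory:
  'place' -> root (morpheme 1)
  'ful' -> suffix (morpheme 2)
Total morphemes: 2

2


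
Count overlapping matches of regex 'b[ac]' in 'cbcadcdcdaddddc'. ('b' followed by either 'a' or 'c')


Pattern: b[ac] means 'b' followed by either 'a' or 'c'.
Scanning 'cbcadcdcdaddddc' position-by-position:
  Pos 0: window 'cb' -> no
  Pos 1: window 'bc' -> MATCH
  Pos 2: window 'ca' -> no
  Pos 3: window 'ad' -> no
  Pos 4: window 'dc' -> no
  Pos 5: window 'cd' -> no
  Pos 6: window 'dc' -> no
  Pos 7: window 'cd' -> no
  Pos 8: window 'da' -> no
  Pos 9: window 'ad' -> no
  Pos 10: window 'dd' -> no
  Pos 11: window 'dd' -> no
  Pos 12: window 'dd' -> no
  Pos 13: window 'dc' -> no
  Pos 14: window 'c' -> no
Total matches: 1

1


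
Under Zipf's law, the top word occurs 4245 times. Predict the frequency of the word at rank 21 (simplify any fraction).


Zipf's law: freq(rank) = f1 / rank
f1 = 4245, rank = 21
freq = 4245 / 21
GCD(4245, 21) = 3
Simplified: 1415/7

1415/7


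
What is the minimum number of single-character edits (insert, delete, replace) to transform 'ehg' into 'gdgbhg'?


Building DP table for s1='ehg' (len 3) and s2='gdgbhg' (len 6):
       g  d  g  b  h  g
    0  1  2  3  4  5  6
  e 1  1  2  3  4  5  6
  h 2  2  2  3  4  4  5
  g 3  2  3  2  3  4  4
Edit distance = dp[3][6] = 4

4


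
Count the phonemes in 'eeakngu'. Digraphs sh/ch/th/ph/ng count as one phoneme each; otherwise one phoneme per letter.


Parsing 'eeakngu' greedily, digraphs first:
  'e' -> vowel phoneme (phonemes so far: 1)
  'e' -> vowel phoneme (phonemes so far: 2)
  'a' -> vowel phoneme (phonemes so far: 3)
  'k' -> consonant phoneme (phonemes so far: 4)
  'ng' -> digraph (1 consonant phoneme) (phonemes so far: 5)
  'u' -> vowel phoneme (phonemes so far: 6)
Total phonemes: 6

6


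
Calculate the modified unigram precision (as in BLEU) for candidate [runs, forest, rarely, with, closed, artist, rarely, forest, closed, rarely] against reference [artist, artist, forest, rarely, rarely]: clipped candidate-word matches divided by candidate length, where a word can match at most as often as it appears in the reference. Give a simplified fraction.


Reference word counts: {'artist': 2, 'forest': 1, 'rarely': 2}
Checking each candidate word (with clipping):
  'runs' -> not in reference -> no match (matches: 0)
  'forest' -> in reference (ref count 1, used 1/1) -> match (matches: 1)
  'rarely' -> in reference (ref count 2, used 1/2) -> match (matches: 2)
  'with' -> not in reference -> no match (matches: 2)
  'closed' -> not in reference -> no match (matches: 2)
  'artist' -> in reference (ref count 2, used 1/2) -> match (matches: 3)
  'rarely' -> in reference (ref count 2, used 2/2) -> match (matches: 4)
  'forest' -> ref count 1 already used up (1/1) -> clipped, no match (matches: 4)
  'closed' -> not in reference -> no match (matches: 4)
  'rarely' -> ref count 2 already used up (2/2) -> clipped, no match (matches: 4)
Clipped matches: 4, Candidate length: 10
Precision = 4/10 = 2/5

2/5


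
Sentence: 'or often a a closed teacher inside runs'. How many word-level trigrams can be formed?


Word trigrams from [8] words:
  Trigram 1: (or often a)
  Trigram 2: (often a a)
  Trigram 3: (a a closed)
  Trigram 4: (a closed teacher)
  Trigram 5: (closed teacher inside)
  Trigram 6: (teacher inside runs)
Total word trigrams: 8 - 2 = 6

6


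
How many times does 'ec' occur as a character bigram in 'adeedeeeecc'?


Scanning 'adeedeeeecc' for bigram 'ec':
  Position 0: 'ad' -> no
  Position 1: 'de' -> no
  Position 2: 'ee' -> no
  Position 3: 'ed' -> no
  Position 4: 'de' -> no
  Position 5: 'ee' -> no
  Position 6: 'ee' -> no
  Position 7: 'ee' -> no
  Position 8: 'ec' -> MATCH
  Position 9: 'cc' -> no
Total matches: 1

1


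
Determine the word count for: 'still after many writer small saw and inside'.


Counting words by splitting on spaces:
  Word 1: 'still'
  Word 2: 'after'
  Word 3: 'many'
  Word 4: 'writer'
  Word 5: 'small'
  Word 6: 'saw'
  Word 7: 'and'
  Word 8: 'inside'
Total words: 8

8


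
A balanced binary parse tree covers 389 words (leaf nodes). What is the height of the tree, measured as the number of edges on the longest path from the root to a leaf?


In a balanced binary tree with n leaves the deepest leaf is ceil(log2(n)) edges below the root.
log2(389) = 8.6036
ceil(8.6036) = 9
height (edges) = 9

9


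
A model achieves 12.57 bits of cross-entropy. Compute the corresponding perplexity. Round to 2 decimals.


Perplexity formula: PP = 2^H
H = 12.57
PP = 2^12.57
Decompose: 2^12.57 = 2^12 * 2^0.57
2^12 = 4096, 2^0.57 ~ 1.4845236
PP ~ 4096 * 1.4845236 = 6080.6086656
Rounded to 2 decimals: 6080.61

6080.61


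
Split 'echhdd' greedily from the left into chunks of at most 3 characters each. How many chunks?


'echhdd' has 6 characters.
Chunking with max size 3:
  Chunk 1: 'ech' (positions 0-2)
  Chunk 2: 'hdd' (positions 3-5)
Total chunks: ceil(6 / 3) = 2

2


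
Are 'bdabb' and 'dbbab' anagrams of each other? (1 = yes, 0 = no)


Sort characters of 'bdabb': 'abbbd'
Sort characters of 'dbbab': 'abbbd'
Sorted forms match -> they ARE anagrams
Result: 1

1


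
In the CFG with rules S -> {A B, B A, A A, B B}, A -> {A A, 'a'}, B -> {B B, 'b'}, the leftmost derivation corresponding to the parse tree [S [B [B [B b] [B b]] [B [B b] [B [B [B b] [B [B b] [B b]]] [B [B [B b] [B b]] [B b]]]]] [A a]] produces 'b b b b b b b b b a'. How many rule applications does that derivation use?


Every bracketed nonterminal node [X ...] in the tree is produced by exactly one rule application.
Reading the tree off as a leftmost derivation:
  Step 1: S  =>  B A   (applied S -> B A)
  Step 2: B A  =>  B B A   (applied B -> B B)
  Step 3: B B A  =>  B B B A   (applied B -> B B)
  Step 4: B B B A  =>  b B B A   (applied B -> b)
  Step 5: b B B A  =>  b b B A   (applied B -> b)
  Step 6: b b B A  =>  b b B B A   (applied B -> B B)
  Step 7: b b B B A  =>  b b b B A   (applied B -> b)
  Step 8: b b b B A  =>  b b b B B A   (applied B -> B B)
  Step 9: b b b B B A  =>  b b b B B B A   (applied B -> B B)
  Step 10: b b b B B B A  =>  b b b b B B A   (applied B -> b)
  Step 11: b b b b B B A  =>  b b b b B B B A   (applied B -> B B)
  Step 12: b b b b B B B A  =>  b b b b b B B A   (applied B -> b)
  Step 13: b b b b b B B A  =>  b b b b b b B A   (applied B -> b)
  Step 14: b b b b b b B A  =>  b b b b b b B B A   (applied B -> B B)
  Step 15: b b b b b b B B A  =>  b b b b b b B B B A   (applied B -> B B)
  Step 16: b b b b b b B B B A  =>  b b b b b b b B B A   (applied B -> b)
  Step 17: b b b b b b b B B A  =>  b b b b b b b b B A   (applied B -> b)
  Step 18: b b b b b b b b B A  =>  b b b b b b b b b A   (applied B -> b)
  Step 19: b b b b b b b b b A  =>  b b b b b b b b b a   (applied A -> a)
Final yield: b b b b b b b b b a
Total rewrite steps: 19

19


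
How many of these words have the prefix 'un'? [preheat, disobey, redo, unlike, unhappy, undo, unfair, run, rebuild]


Checking each word for prefix 'un':
  'preheat' -> no (count: 0)
  'disobey' -> no (count: 0)
  'redo' -> no (count: 0)
  'unlike' -> YES, starts with 'un' (count: 1)
  'unhappy' -> YES, starts with 'un' (count: 2)
  'undo' -> YES, starts with 'un' (count: 3)
  'unfair' -> YES, starts with 'un' (count: 4)
  'run' -> no (count: 4)
  'rebuild' -> no (count: 4)
Total with prefix 'un': 4

4


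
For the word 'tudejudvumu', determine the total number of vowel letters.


Scanning each character of 'tudejudvumu':
  Position 1: 't' -> consonant (running count: 0)
  Position 2: 'u' -> vowel (running count: 1)
  Position 3: 'd' -> consonant (running count: 1)
  Position 4: 'e' -> vowel (running count: 2)
  Position 5: 'j' -> consonant (running count: 2)
  Position 6: 'u' -> vowel (running count: 3)
  Position 7: 'd' -> consonant (running count: 3)
  Position 8: 'v' -> consonant (running count: 3)
  Position 9: 'u' -> vowel (running count: 4)
  Position 10: 'm' -> consonant (running count: 4)
  Position 11: 'u' -> vowel (running count: 5)
Total vowels: 5

5


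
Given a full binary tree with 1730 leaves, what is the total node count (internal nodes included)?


Leaf nodes (terminals): 1730
Internal nodes = n - 1 = 1730 - 1 = 1729
Total = leaves + internal = 1730 + 1729 = 3459

3459


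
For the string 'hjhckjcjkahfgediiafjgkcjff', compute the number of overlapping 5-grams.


String 'hjhckjcjkahfgediiafjgkcjff' has length L = 26.
Number of overlapping n-grams = L - n + 1
Substituting: 26 - 5 + 1 = 22

22


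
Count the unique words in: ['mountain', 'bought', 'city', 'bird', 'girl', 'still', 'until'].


Listing all tokens and tracking unique types:
  Token 1: 'mountain' -> NEW (unique so far: 1)
  Token 2: 'bought' -> NEW (unique so far: 2)
  Token 3: 'city' -> NEW (unique so far: 3)
  Token 4: 'bird' -> NEW (unique so far: 4)
  Token 5: 'girl' -> NEW (unique so far: 5)
  Token 6: 'still' -> NEW (unique so far: 6)
  Token 7: 'until' -> NEW (unique so far: 7)
Unique types: ('bird', 'bought', 'city', 'girl', 'mountain', 'still', 'until')
Vocabulary size: 7

7


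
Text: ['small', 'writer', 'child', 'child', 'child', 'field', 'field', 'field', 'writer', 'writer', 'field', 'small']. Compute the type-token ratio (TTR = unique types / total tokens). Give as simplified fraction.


Tokens: 12
Unique types: ('child', 'field', 'small', 'writer') = 4
TTR = 4/12
Simplify: divide both by 4 -> 1/3
TTR = 1/3

1/3


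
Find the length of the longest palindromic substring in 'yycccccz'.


Scanning 'yycccccz' for palindromic substrings.
Substring at positions 2-6: 'ccccc'.
Check: reverse('ccccc') = 'ccccc' -> palindrome confirmed.
Neighbouring characters ('y' / 'z') break symmetry, so it cannot extend further.
No longer palindromic substring exists; longest length = 5

5


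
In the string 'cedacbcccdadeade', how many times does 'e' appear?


Scanning 'cedacbcccdadeade' for 'e':
  Position 1: 'e' -> MATCH (count: 1)
  Position 12: 'e' -> MATCH (count: 2)
  Position 15: 'e' -> MATCH (count: 3)
Total occurrences of 'e': 3

3


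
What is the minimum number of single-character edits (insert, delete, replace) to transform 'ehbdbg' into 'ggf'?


Building DP table for s1='ehbdbg' (len 6) and s2='ggf' (len 3):
       g  g  f
    0  1  2  3
  e 1  1  2  3
  h 2  2  2  3
  b 3  3  3  3
  d 4  4  4  4
  b 5  5  5  5
  g 6  5  5  6
Edit distance = dp[6][3] = 6

6


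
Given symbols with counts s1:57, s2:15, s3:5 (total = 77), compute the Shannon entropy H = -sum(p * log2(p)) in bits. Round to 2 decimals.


Computing entropy H = -sum(p_i * log2(p_i)):
  s1: p = 57/77 = 0.7403, -p*log2(p) = 0.3212
  s2: p = 15/77 = 0.1948, -p*log2(p) = 0.4597
  s3: p = 5/77 = 0.0649, -p*log2(p) = 0.2562
H = sum of terms = 1.0371
Rounded to 2 decimals: 1.04

1.04


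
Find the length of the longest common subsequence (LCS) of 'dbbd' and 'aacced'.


DP table for LCS of 'dbbd' and 'aacced':
       a  a  c  c  e  d
    0  0  0  0  0  0  0
  d 0  0  0  0  0  0  1
  b 0  0  0  0  0  0  1
  b 0  0  0  0  0  0  1
  d 0  0  0  0  0  0  1
LCS: 'd'
LCS length = 1

1


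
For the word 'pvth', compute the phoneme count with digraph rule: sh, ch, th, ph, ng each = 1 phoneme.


Parsing 'pvth' greedily, digraphs first:
  'p' -> consonant phoneme (phonemes so far: 1)
  'v' -> consonant phoneme (phonemes so far: 2)
  'th' -> digraph (1 consonant phoneme) (phonemes so far: 3)
Total phonemes: 3

3


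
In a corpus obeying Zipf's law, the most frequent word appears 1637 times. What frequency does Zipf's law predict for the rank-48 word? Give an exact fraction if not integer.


Zipf's law: freq(rank) = f1 / rank
f1 = 1637, rank = 48
freq = 1637 / 48
GCD(1637, 48) = 1
Simplified: 1637/48

1637/48


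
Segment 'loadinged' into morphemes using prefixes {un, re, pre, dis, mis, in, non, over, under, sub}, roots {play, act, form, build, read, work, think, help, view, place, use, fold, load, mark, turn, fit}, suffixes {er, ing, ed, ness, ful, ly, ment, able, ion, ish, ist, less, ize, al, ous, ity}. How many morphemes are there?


Segmenting 'loadinged' against the inventory:
  'load' -> root (morpheme 1)
  'ing' -> suffix (morpheme 2)
  'ed' -> suffix (morpheme 3)
Total morphemes: 3

3


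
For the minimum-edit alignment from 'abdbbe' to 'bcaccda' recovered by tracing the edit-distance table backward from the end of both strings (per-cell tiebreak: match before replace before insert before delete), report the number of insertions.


Edit distance = 7. Backtracking from cell (6, 7) with preference match > replace > insert > delete,
then listing the resulting alignment 'abdbbe' -> 'bcaccda' left to right:
  Step 1: insert 'b' [insertion #1]
  Step 2: replace a->c
  Step 3: replace b->a
  Step 4: replace d->c
  Step 5: replace b->c
  Step 6: replace b->d
  Step 7: replace e->a
Total insertions: 1

1


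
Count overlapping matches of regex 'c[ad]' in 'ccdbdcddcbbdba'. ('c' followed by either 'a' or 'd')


Pattern: c[ad] means 'c' followed by either 'a' or 'd'.
Scanning 'ccdbdcddcbbdba' position-by-position:
  Pos 0: window 'cc' -> no
  Pos 1: window 'cd' -> MATCH
  Pos 2: window 'db' -> no
  Pos 3: window 'bd' -> no
  Pos 4: window 'dc' -> no
  Pos 5: window 'cd' -> MATCH
  Pos 6: window 'dd' -> no
  Pos 7: window 'dc' -> no
  Pos 8: window 'cb' -> no
  Pos 9: window 'bb' -> no
  Pos 10: window 'bd' -> no
  Pos 11: window 'db' -> no
  Pos 12: window 'ba' -> no
  Pos 13: window 'a' -> no
Total matches: 2

2


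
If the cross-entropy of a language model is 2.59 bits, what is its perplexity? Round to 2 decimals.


Perplexity formula: PP = 2^H
H = 2.59
PP = 2^2.59
Decompose: 2^2.59 = 2^2 * 2^0.59
2^2 = 4, 2^0.59 ~ 1.5052467
PP ~ 4 * 1.5052467 = 6.0209868
Rounded to 2 decimals: 6.02

6.02


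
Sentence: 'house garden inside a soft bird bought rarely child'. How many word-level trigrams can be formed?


Word trigrams from [9] words:
  Trigram 1: (house garden inside)
  Trigram 2: (garden inside a)
  Trigram 3: (inside a soft)
  Trigram 4: (a soft bird)
  Trigram 5: (soft bird bought)
  Trigram 6: (bird bought rarely)
  Trigram 7: (bought rarely child)
Total word trigrams: 9 - 2 = 7

7


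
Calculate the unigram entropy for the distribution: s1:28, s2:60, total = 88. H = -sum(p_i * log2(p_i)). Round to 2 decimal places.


Computing entropy H = -sum(p_i * log2(p_i)):
  s1: p = 28/88 = 0.3182, -p*log2(p) = 0.5257
  s2: p = 60/88 = 0.6818, -p*log2(p) = 0.3767
H = sum of terms = 0.9024
Rounded to 2 decimals: 0.90

0.90


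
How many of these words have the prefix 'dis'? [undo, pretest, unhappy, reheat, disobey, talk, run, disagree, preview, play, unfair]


Checking each word for prefix 'dis':
  'undo' -> no (count: 0)
  'pretest' -> no (count: 0)
  'unhappy' -> no (count: 0)
  'reheat' -> no (count: 0)
  'disobey' -> YES, starts with 'dis' (count: 1)
  'talk' -> no (count: 1)
  'run' -> no (count: 1)
  'disagree' -> YES, starts with 'dis' (count: 2)
  'preview' -> no (count: 2)
  'play' -> no (count: 2)
  'unfair' -> no (count: 2)
Total with prefix 'dis': 2

2


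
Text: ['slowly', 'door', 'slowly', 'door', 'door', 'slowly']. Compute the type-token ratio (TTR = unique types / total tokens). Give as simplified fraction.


Tokens: 6
Unique types: ('door', 'slowly') = 2
TTR = 2/6
Simplify: divide both by 2 -> 1/3
TTR = 1/3

1/3


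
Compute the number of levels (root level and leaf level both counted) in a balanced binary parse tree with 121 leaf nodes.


In a balanced binary tree with n leaves the deepest leaf is ceil(log2(n)) edges below the root,
so counting node levels inclusive of root and leaves gives ceil(log2(n)) + 1 levels.
log2(121) = 6.9189
ceil(6.9189) = 7
levels = 7 + 1 = 8

8


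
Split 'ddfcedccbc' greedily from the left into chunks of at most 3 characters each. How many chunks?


'ddfcedccbc' has 10 characters.
Chunking with max size 3:
  Chunk 1: 'ddf' (positions 0-2)
  Chunk 2: 'ced' (positions 3-5)
  Chunk 3: 'ccb' (positions 6-8)
  Chunk 4: 'c' (positions 9-9)
Total chunks: ceil(10 / 3) = 4

4


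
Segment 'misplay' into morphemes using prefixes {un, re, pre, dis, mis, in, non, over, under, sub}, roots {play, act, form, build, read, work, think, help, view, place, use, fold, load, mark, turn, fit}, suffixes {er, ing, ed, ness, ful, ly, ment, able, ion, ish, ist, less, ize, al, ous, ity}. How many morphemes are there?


Segmenting 'misplay' against the inventory:
  'mis' -> prefix (morpheme 1)
  'play' -> root (morpheme 2)
Total morphemes: 2

2


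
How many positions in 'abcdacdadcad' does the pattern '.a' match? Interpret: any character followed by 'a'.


Pattern: .a means any character followed by 'a'.
Scanning 'abcdacdadcad' position-by-position:
  Pos 0: window 'ab' -> no
  Pos 1: window 'bc' -> no
  Pos 2: window 'cd' -> no
  Pos 3: window 'da' -> MATCH
  Pos 4: window 'ac' -> no
  Pos 5: window 'cd' -> no
  Pos 6: window 'da' -> MATCH
  Pos 7: window 'ad' -> no
  Pos 8: window 'dc' -> no
  Pos 9: window 'ca' -> MATCH
  Pos 10: window 'ad' -> no
  Pos 11: window 'd' -> no
Total matches: 3

3


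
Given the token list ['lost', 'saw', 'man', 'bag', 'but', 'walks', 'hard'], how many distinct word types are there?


Listing all tokens and tracking unique types:
  Token 1: 'lost' -> NEW (unique so far: 1)
  Token 2: 'saw' -> NEW (unique so far: 2)
  Token 3: 'man' -> NEW (unique so far: 3)
  Token 4: 'bag' -> NEW (unique so far: 4)
  Token 5: 'but' -> NEW (unique so far: 5)
  Token 6: 'walks' -> NEW (unique so far: 6)
  Token 7: 'hard' -> NEW (unique so far: 7)
Unique types: ('bag', 'but', 'hard', 'lost', 'man', 'saw', 'walks')
Vocabulary size: 7

7


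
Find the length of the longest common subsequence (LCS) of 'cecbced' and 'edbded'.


DP table for LCS of 'cecbced' and 'edbded':
       e  d  b  d  e  d
    0  0  0  0  0  0  0
  c 0  0  0  0  0  0  0
  e 0  1  1  1  1  1  1
  c 0  1  1  1  1  1  1
  b 0  1  1  2  2  2  2
  c 0  1  1  2  2  2  2
  e 0  1  1  2  2  3  3
  d 0  1  2  2  3  3  4
LCS: 'ebed'
LCS length = 4

4


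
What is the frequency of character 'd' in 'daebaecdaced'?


Scanning 'daebaecdaced' for 'd':
  Position 0: 'd' -> MATCH (count: 1)
  Position 7: 'd' -> MATCH (count: 2)
  Position 11: 'd' -> MATCH (count: 3)
Total occurrences of 'd': 3

3


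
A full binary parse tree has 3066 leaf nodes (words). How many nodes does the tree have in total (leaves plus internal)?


Leaf nodes (terminals): 3066
Internal nodes = n - 1 = 3066 - 1 = 3065
Total = leaves + internal = 3066 + 3065 = 6131

6131


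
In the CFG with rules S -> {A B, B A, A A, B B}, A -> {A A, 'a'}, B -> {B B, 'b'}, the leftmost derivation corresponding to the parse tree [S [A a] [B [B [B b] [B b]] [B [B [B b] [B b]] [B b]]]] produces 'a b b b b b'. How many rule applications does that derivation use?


Every bracketed nonterminal node [X ...] in the tree is produced by exactly one rule application.
Reading the tree off as a leftmost derivation:
  Step 1: S  =>  A B   (applied S -> A B)
  Step 2: A B  =>  a B   (applied A -> a)
  Step 3: a B  =>  a B B   (applied B -> B B)
  Step 4: a B B  =>  a B B B   (applied B -> B B)
  Step 5: a B B B  =>  a b B B   (applied B -> b)
  Step 6: a b B B  =>  a b b B   (applied B -> b)
  Step 7: a b b B  =>  a b b B B   (applied B -> B B)
  Step 8: a b b B B  =>  a b b B B B   (applied B -> B B)
  Step 9: a b b B B B  =>  a b b b B B   (applied B -> b)
  Step 10: a b b b B B  =>  a b b b b B   (applied B -> b)
  Step 11: a b b b b B  =>  a b b b b b   (applied B -> b)
Final yield: a b b b b b
Total rewrite steps: 11

11


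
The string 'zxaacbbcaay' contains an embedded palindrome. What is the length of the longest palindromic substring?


Scanning 'zxaacbbcaay' for palindromic substrings.
Substring at positions 2-9: 'aacbbcaa'.
Check: reverse('aacbbcaa') = 'aacbbcaa' -> palindrome confirmed.
Neighbouring characters ('x' / 'y') break symmetry, so it cannot extend further.
No longer palindromic substring exists; longest length = 8

8


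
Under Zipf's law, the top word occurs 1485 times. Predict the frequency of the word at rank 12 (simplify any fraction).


Zipf's law: freq(rank) = f1 / rank
f1 = 1485, rank = 12
freq = 1485 / 12
GCD(1485, 12) = 3
Simplified: 495/4

495/4


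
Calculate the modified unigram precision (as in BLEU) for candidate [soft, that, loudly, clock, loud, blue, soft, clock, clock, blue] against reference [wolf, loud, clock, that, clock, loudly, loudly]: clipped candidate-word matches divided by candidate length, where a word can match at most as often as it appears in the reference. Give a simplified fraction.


Reference word counts: {'clock': 2, 'loud': 1, 'loudly': 2, 'that': 1, 'wolf': 1}
Checking each candidate word (with clipping):
  'soft' -> not in reference -> no match (matches: 0)
  'that' -> in reference (ref count 1, used 1/1) -> match (matches: 1)
  'loudly' -> in reference (ref count 2, used 1/2) -> match (matches: 2)
  'clock' -> in reference (ref count 2, used 1/2) -> match (matches: 3)
  'loud' -> in reference (ref count 1, used 1/1) -> match (matches: 4)
  'blue' -> not in reference -> no match (matches: 4)
  'soft' -> not in reference -> no match (matches: 4)
  'clock' -> in reference (ref count 2, used 2/2) -> match (matches: 5)
  'clock' -> ref count 2 already used up (2/2) -> clipped, no match (matches: 5)
  'blue' -> not in reference -> no match (matches: 5)
Clipped matches: 5, Candidate length: 10
Precision = 5/10 = 1/2

1/2


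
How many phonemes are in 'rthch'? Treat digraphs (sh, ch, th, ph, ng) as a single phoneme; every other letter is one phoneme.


Parsing 'rthch' greedily, digraphs first:
  'r' -> consonant phoneme (phonemes so far: 1)
  'th' -> digraph (1 consonant phoneme) (phonemes so far: 2)
  'ch' -> digraph (1 consonant phoneme) (phonemes so far: 3)
Total phonemes: 3

3


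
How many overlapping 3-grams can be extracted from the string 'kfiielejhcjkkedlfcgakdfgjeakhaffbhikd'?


String 'kfiielejhcjkkedlfcgakdfgjeakhaffbhikd' has length L = 37.
Number of overlapping n-grams = L - n + 1
Substituting: 37 - 3 + 1 = 35

35


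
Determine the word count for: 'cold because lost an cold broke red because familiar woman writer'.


Counting words by splitting on spaces:
  Word 1: 'cold'
  Word 2: 'because'
  Word 3: 'lost'
  Word 4: 'an'
  Word 5: 'cold'
  Word 6: 'broke'
  Word 7: 'red'
  Word 8: 'because'
  Word 9: 'familiar'
  Word 10: 'woman'
  Word 11: 'writer'
Total words: 11

11


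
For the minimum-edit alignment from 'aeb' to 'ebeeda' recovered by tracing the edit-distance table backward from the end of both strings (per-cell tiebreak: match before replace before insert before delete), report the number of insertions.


Edit distance = 5. Backtracking from cell (3, 6) with preference match > replace > insert > delete,
then listing the resulting alignment 'aeb' -> 'ebeeda' left to right:
  Step 1: insert 'e' [insertion #1]
  Step 2: insert 'b' [insertion #2]
  Step 3: replace a->e
  Step 4: keep 'e'
  Step 5: insert 'd' [insertion #3]
  Step 6: replace b->a
Total insertions: 3

3


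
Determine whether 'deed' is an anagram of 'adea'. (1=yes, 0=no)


Sort characters of 'deed': 'ddee'
Sort characters of 'adea': 'aade'
Sorted forms differ -> they are NOT anagrams
Result: 0

0


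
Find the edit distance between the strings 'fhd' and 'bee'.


Building DP table for s1='fhd' (len 3) and s2='bee' (len 3):
       b  e  e
    0  1  2  3
  f 1  1  2  3
  h 2  2  2  3
  d 3  3  3  3
Edit distance = dp[3][3] = 3

3
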